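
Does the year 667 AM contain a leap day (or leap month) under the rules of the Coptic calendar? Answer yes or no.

yes

667 mod 4 = 3; in the Coptic calendar a year is leap when year mod 4 = 3, so it is a leap year.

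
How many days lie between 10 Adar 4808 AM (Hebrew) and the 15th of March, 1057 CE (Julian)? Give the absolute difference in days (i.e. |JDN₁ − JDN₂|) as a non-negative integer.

3303

First date → JDN 2103898; second date → JDN 2107201.
The interval is |2103898 − 2107201| = 3303 days.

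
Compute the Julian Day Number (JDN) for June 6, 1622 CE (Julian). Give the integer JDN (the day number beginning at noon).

In the Gregorian calendar the same day is 16 June 1622.
JDN 2400001 is 17 November 1858 CE (Gregorian), MJD 0; the target day is −86351 days from there, so JDN = 2313650.

2313650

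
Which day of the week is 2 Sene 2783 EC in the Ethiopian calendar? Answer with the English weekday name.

This is JDN 2740617 (15 June 2791 Gregorian).
Since JDN mod 7 = 5 (0 = Monday), the day is Saturday.

Saturday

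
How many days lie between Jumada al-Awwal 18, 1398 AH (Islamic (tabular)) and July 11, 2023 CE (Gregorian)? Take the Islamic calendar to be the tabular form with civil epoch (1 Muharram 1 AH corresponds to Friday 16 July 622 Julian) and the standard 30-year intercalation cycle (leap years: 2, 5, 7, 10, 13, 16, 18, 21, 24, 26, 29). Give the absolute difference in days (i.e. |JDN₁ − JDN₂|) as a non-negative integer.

JDN of the first date = 2443625.
JDN of the second date = 2460137.
|2460137 − 2443625| = 16512.

16512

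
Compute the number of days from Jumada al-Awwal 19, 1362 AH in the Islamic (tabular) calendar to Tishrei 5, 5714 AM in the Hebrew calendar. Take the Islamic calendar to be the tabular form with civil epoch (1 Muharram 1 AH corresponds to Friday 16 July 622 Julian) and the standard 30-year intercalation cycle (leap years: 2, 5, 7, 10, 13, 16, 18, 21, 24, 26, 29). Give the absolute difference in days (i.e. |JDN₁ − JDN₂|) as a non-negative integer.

3766

First date → JDN 2430869; second date → JDN 2434635.
The interval is |2430869 − 2434635| = 3766 days.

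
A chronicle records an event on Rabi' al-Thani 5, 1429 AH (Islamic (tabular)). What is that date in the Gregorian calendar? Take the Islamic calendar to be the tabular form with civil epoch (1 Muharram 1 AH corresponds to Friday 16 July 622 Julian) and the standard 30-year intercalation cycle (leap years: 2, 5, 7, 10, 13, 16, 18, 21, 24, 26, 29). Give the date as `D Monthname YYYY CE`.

12 April 2008 CE

Julian Day Number of the source date = 2454569.
Converting JDN 2454569 to the Gregorian calendar gives 12 April 2008 CE.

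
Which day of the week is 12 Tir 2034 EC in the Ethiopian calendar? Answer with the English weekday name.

Monday

This is JDN 2466905 (20 January 2042 Gregorian).
Since JDN mod 7 = 0 (0 = Monday), the day is Monday.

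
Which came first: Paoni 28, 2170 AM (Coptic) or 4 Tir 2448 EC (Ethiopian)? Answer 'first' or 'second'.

first

The two dates have Julian Day Numbers 2617554 and 2618111 respectively.
Since 2617554 < 2618111, the first date comes first.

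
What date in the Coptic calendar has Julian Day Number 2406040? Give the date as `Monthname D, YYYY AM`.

JDN 2406040 is 31 May 1875 in the Gregorian calendar.
In the Coptic calendar that day is Pashons 24, 1591 AM.

Pashons 24, 1591 AM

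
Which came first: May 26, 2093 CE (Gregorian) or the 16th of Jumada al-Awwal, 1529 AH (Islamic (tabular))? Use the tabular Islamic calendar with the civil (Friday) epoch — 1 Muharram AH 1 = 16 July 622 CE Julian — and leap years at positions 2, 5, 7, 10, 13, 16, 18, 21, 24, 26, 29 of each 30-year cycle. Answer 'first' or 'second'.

first

First date → JDN 2485659; second date → JDN 2490045.
JDN 2485659 < JDN 2490045, so the first date is earlier.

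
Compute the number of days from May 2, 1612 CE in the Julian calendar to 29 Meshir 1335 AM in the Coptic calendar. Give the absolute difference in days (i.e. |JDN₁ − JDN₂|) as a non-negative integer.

JDN of the first date = 2309963.
JDN of the second date = 2312451.
|2312451 − 2309963| = 2488.

2488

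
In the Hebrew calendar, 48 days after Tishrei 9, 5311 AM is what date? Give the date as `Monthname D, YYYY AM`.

Cheshvan 27, 5311 AM

The starting date is JDN 2287457; 2287457 + 48 = 2287505.
JDN 2287505 corresponds to Cheshvan 27, 5311 AM.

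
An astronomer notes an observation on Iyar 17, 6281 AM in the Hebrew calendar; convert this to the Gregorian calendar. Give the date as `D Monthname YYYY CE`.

Both dates share Julian Day Number 2641982; in the Gregorian calendar that is 26 May 2521 CE.

26 May 2521 CE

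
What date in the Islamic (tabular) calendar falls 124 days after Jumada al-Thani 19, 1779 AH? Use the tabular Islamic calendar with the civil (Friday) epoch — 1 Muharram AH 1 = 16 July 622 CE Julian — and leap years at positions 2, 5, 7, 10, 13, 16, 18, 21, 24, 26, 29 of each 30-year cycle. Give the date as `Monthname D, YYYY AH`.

The starting date is JDN 2578670; 2578670 + 124 = 2578794.
JDN 2578794 corresponds to Shawwal 25, 1779 AH.

Shawwal 25, 1779 AH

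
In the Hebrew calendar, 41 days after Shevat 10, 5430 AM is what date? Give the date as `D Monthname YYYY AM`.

Counting 41 days forward from JDN 2331046 reaches JDN 2331087, which is 21 Adar 5430 AM.

21 Adar 5430 AM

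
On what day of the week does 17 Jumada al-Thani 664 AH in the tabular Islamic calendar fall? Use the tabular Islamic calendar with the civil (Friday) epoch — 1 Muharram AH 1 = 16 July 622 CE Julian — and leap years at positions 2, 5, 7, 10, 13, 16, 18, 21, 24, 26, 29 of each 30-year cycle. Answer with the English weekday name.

This is JDN 2183549 (2 April 1266 Gregorian).
JDN 2183549 mod 7 = 4, and JDN 0 was a Monday, so this is a Friday.

Friday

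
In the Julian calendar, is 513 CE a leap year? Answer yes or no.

no

513 mod 4 = 1, so it is a common year in the Julian calendar.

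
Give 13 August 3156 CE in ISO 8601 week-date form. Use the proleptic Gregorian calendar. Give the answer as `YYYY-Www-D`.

3156-W33-1

The weekday is Monday (ISO weekday 1).
That Monday belongs to ISO week 33 of ISO year 3156.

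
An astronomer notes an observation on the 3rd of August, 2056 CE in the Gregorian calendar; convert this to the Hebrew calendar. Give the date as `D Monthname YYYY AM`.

Julian Day Number of the source date = 2472214.
Converting JDN 2472214 to the Hebrew calendar gives 21 Av 5816 AM.

21 Av 5816 AM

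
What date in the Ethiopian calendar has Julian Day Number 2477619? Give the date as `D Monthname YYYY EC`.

14 Ginbot 2063 EC

JDN 2477619 is 22 May 2071 in the Gregorian calendar.
In the Ethiopian calendar that day is 14 Ginbot 2063 EC.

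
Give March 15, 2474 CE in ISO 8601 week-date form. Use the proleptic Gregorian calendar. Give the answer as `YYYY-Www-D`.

2474-W11-4

The weekday is Thursday (ISO weekday 4).
That Thursday belongs to ISO week 11 of ISO year 2474.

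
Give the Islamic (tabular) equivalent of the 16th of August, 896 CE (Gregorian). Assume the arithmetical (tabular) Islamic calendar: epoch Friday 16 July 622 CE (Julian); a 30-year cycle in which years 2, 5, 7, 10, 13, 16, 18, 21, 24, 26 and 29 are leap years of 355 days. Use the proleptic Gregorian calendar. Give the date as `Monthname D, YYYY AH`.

Both dates share Julian Day Number 2048546; in the tabular Islamic calendar that is 28 Jumada al-Thani 283 AH.

Jumada al-Thani 28, 283 AH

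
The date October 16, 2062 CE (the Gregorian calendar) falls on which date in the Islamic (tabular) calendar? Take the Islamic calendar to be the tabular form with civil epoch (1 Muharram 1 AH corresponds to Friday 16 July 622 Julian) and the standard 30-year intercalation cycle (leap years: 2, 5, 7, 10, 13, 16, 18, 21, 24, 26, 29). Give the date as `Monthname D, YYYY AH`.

Jumada al-Thani 12, 1485 AH

Both dates share Julian Day Number 2474479; in the tabular Islamic calendar that is 12 Jumada al-Thani 1485 AH.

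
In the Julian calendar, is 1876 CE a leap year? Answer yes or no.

yes

1876 mod 4 = 0, so it is a leap year in the Julian calendar.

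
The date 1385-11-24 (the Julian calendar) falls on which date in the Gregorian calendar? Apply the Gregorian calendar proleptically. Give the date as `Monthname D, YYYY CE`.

December 2, 1385 CE

The Julian–Gregorian offset here is 8 days (Julian trailing).
24 November 1385 Julian + 8 days → 2 December 1385 Gregorian.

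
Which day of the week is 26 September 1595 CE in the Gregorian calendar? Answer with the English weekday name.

2303890 ≡ 1 (mod 7); counting from Monday = 0 gives Tuesday.

Tuesday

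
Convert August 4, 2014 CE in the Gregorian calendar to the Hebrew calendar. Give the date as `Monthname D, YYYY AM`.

Av 8, 5774 AM

Both dates share Julian Day Number 2456874; in the Hebrew calendar that is 8 Av 5774 AM.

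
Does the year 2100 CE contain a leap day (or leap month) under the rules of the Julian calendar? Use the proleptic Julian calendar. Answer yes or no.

2100 mod 4 = 0, so it is a leap year in the Julian calendar.

yes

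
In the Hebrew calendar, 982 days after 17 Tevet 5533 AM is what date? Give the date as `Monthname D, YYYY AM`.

JDN of 17 Tevet 5533 AM = 2368647.
2368647 + 982 = 2369629.
JDN 2369629 in the Hebrew calendar is Elul 26, 5535 AM.

Elul 26, 5535 AM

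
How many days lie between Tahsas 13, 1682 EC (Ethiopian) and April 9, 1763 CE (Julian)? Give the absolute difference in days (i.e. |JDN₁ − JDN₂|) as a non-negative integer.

26784

JDN of the first date = 2338308.
JDN of the second date = 2365092.
|2365092 − 2338308| = 26784.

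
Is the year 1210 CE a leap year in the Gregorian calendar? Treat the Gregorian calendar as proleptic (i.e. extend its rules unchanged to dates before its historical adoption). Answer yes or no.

1210 is not divisible by 4, so it is a common year.

no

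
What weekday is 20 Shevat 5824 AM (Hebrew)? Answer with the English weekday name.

Equivalently 7 February 2064 Gregorian, JDN 2474958.
Since JDN mod 7 = 3 (0 = Monday), the day is Thursday.

Thursday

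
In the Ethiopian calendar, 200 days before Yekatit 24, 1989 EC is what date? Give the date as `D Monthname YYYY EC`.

JDN of Yekatit 24, 1989 EC = 2450511.
2450511 − 200 = 2450311.
JDN 2450311 in the Ethiopian calendar is 9 Nehase 1988 EC.

9 Nehase 1988 EC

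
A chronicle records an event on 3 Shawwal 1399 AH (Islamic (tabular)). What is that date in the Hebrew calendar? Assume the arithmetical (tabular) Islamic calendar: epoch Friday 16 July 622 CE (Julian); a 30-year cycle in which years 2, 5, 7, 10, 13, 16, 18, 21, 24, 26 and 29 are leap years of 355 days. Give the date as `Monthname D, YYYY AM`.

The source date corresponds to 27 August 1979 in the Gregorian calendar (JDN 2444113).
That day falls on 4 Elul 5739 AM in the Hebrew calendar.

Elul 4, 5739 AM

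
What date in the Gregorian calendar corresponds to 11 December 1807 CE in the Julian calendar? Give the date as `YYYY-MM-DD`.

At this point the Julian calendar is 12 days behind the Gregorian.
11 December 1807 Julian + 12 days → 23 December 1807 Gregorian.

1807-12-23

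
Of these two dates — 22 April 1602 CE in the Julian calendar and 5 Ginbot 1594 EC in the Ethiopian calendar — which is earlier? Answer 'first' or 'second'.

first

The two dates have Julian Day Numbers 2306300 and 2306308 respectively.
Since 2306300 < 2306308, the first date comes first.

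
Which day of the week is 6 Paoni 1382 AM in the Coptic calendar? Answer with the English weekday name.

In the Gregorian calendar this is 10 June 1666 (JDN 2329715).
2329715 ≡ 3 (mod 7); counting from Monday = 0 gives Thursday.

Thursday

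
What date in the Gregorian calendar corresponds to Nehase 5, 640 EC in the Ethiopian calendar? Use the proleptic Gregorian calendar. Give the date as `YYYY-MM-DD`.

Julian Day Number of the source date = 1957950.
Converting JDN 1957950 to the Gregorian calendar gives 1 August 648 CE.

0648-08-01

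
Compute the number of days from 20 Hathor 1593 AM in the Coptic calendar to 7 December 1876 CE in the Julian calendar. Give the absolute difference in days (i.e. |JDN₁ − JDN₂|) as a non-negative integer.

21

First date → JDN 2406587; second date → JDN 2406608.
The interval is |2406587 − 2406608| = 21 days.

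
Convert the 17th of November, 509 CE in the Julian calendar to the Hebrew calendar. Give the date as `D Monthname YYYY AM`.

19 Kislev 4270 AM

Both dates share Julian Day Number 1907291; in the Hebrew calendar that is 19 Kislev 4270 AM.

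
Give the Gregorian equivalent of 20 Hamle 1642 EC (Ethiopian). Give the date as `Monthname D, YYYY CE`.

Julian Day Number of the source date = 2323915.
Converting JDN 2323915 to the Gregorian calendar gives 24 July 1650 CE.

July 24, 1650 CE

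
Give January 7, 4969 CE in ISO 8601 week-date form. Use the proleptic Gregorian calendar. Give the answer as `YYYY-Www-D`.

4969-W01-6

The weekday is Saturday (ISO weekday 6).
That Saturday belongs to ISO week 1 of ISO year 4969.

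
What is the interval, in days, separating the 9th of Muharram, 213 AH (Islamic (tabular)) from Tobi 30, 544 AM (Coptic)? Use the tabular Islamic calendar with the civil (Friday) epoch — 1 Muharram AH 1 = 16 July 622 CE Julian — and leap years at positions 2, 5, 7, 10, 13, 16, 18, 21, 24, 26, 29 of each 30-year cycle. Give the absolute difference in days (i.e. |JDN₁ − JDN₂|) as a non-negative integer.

JDN of the first date = 2023574.
JDN of the second date = 2023510.
|2023510 − 2023574| = 64.

64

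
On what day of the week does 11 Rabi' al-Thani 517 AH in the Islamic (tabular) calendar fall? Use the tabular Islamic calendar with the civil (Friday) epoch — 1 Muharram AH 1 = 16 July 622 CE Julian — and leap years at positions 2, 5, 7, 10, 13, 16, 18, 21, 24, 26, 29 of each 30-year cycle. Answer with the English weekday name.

This is JDN 2131392 (15 June 1123 Gregorian).
2131392 ≡ 4 (mod 7); counting from Monday = 0 gives Friday.

Friday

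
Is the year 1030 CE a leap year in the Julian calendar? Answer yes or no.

no

1030 mod 4 = 2, so it is a common year in the Julian calendar.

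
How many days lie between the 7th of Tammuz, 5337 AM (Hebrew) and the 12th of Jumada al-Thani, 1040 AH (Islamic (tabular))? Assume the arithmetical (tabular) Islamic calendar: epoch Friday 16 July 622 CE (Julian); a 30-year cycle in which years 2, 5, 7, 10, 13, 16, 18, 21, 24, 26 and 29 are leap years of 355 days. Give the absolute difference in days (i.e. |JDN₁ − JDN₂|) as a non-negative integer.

19556

JDN of the first date = 2297230.
JDN of the second date = 2316786.
|2316786 − 2297230| = 19556.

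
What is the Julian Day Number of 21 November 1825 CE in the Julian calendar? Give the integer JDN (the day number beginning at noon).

In the Gregorian calendar the same day is 3 December 1825.
JDN 2400001 is 17 November 1858 CE (Gregorian), MJD 0; the target day is −12037 days from there, so JDN = 2387964.

2387964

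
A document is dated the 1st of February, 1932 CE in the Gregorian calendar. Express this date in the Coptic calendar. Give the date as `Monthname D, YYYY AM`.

Tobi 23, 1648 AM

Julian Day Number of the source date = 2426739.
Converting JDN 2426739 to the Coptic calendar gives 23 Tobi 1648 AM.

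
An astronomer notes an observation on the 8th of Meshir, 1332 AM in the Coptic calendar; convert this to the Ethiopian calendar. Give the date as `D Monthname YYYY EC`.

8 Yekatit 1608 EC

Both dates share Julian Day Number 2311335; in the Ethiopian calendar that is 8 Yekatit 1608 EC.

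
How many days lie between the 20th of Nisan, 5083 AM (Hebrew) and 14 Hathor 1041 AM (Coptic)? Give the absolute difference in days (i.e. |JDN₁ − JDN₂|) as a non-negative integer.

594

JDN of the first date = 2204369.
JDN of the second date = 2204963.
|2204963 − 2204369| = 594.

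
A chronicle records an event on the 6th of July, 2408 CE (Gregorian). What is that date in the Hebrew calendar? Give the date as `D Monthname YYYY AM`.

11 Tammuz 6168 AM

Both dates share Julian Day Number 2600751; in the Hebrew calendar that is 11 Tammuz 6168 AM.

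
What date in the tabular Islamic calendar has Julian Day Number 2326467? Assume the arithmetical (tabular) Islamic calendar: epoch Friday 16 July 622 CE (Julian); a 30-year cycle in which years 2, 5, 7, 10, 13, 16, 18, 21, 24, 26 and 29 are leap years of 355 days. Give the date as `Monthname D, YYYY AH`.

JDN 2326467 is 19 July 1657 in the Gregorian calendar.
In the tabular Islamic calendar that day is Shawwal 7, 1067 AH.

Shawwal 7, 1067 AH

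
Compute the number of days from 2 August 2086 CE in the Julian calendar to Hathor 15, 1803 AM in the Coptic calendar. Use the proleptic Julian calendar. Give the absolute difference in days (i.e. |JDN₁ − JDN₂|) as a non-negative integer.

JDN of the first date = 2483183.
JDN of the second date = 2483284.
|2483284 − 2483183| = 101.

101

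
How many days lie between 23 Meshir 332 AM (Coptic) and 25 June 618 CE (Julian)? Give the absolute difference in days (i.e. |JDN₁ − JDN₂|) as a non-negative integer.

858

First date → JDN 1946100; second date → JDN 1946958.
The interval is |1946100 − 1946958| = 858 days.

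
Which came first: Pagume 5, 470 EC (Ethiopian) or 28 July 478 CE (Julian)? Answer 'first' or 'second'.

second

Converting both to JDN: 1895887 vs 1895856; the smaller is the second.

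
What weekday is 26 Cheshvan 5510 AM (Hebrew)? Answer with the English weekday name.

Friday

This is JDN 2360180 (7 November 1749 Gregorian).
JDN 2360180 mod 7 = 4, and JDN 0 was a Monday, so this is a Friday.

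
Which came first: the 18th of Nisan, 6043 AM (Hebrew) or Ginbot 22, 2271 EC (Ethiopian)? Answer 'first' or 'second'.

The two dates have Julian Day Numbers 2555015 and 2553599 respectively.
Since 2553599 < 2555015, the second date comes first.

second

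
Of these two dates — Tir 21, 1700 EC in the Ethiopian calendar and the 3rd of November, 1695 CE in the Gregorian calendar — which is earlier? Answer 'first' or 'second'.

second

First date → JDN 2344921; second date → JDN 2340453.
JDN 2340453 < JDN 2344921, so the second date is earlier.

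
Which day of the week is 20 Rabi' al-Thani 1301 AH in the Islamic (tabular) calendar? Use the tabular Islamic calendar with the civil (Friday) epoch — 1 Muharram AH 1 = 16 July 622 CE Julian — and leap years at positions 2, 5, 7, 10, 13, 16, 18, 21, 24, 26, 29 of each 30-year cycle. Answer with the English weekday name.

Monday

In the Gregorian calendar this is 18 February 1884 (JDN 2409225).
2409225 ≡ 0 (mod 7); counting from Monday = 0 gives Monday.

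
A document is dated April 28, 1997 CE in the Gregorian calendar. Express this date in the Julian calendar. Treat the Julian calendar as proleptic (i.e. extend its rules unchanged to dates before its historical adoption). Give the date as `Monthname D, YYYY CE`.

For dates in this range the Gregorian date is 13 days ahead of the Julian.
28 April 1997 Gregorian − 13 days → 15 April 1997 Julian.

April 15, 1997 CE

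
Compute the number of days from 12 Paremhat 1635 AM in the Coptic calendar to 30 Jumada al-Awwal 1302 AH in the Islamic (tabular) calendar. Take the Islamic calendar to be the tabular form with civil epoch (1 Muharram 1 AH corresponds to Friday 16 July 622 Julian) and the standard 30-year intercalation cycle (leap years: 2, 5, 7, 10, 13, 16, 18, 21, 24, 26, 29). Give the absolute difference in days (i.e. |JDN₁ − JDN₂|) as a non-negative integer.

12421

JDN of the first date = 2422039.
JDN of the second date = 2409618.
|2409618 − 2422039| = 12421.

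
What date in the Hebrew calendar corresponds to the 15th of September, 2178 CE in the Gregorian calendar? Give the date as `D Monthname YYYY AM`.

4 Tishrei 5939 AM

Julian Day Number of the source date = 2516816.
Converting JDN 2516816 to the Hebrew calendar gives 4 Tishrei 5939 AM.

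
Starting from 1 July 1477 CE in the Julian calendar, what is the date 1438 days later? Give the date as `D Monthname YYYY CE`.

8 June 1481 CE

Counting 1438 days forward from JDN 2260714 reaches JDN 2262152, which is 8 June 1481 CE.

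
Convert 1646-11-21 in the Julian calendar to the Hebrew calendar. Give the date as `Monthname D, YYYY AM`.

The source date corresponds to 1 December 1646 in the Gregorian calendar (JDN 2322584).
That day falls on 23 Kislev 5407 AM in the Hebrew calendar.

Kislev 23, 5407 AM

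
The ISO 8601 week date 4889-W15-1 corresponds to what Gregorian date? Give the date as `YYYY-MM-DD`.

4889-04-11

ISO week 1 of 4889 is the week containing the first Thursday of 4889.
Week 15, day 1 (Monday) lands on 4889-04-11.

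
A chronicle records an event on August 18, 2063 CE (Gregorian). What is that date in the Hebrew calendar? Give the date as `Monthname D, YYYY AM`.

Av 23, 5823 AM

Julian Day Number of the source date = 2474785.
Converting JDN 2474785 to the Hebrew calendar gives 23 Av 5823 AM.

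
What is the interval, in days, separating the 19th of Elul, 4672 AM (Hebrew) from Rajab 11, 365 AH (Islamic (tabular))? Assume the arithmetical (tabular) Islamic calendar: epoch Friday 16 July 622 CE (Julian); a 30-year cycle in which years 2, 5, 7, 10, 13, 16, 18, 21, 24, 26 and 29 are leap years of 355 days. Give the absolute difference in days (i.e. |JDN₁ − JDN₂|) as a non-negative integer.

JDN of the first date = 2054412.
JDN of the second date = 2077616.
|2077616 − 2054412| = 23204.

23204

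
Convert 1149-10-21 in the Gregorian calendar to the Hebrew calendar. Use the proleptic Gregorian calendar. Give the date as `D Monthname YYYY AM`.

10 Cheshvan 4910 AM

Both dates share Julian Day Number 2141017; in the Hebrew calendar that is 10 Cheshvan 4910 AM.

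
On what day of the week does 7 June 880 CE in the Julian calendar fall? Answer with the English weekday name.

Tuesday

In the proleptic Gregorian calendar this is 11 June 880 (JDN 2042636).
2042636 ≡ 1 (mod 7); counting from Monday = 0 gives Tuesday.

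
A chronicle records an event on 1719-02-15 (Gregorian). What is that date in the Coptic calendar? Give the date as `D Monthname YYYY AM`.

Julian Day Number of the source date = 2348957.
Converting JDN 2348957 to the Coptic calendar gives 10 Meshir 1435 AM.

10 Meshir 1435 AM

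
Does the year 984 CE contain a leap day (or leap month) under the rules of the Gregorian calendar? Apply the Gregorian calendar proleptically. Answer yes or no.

984 is divisible by 4 and not by 100, so it is a leap year.

yes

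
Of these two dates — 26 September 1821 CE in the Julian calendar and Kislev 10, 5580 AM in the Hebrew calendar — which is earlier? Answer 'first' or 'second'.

Converting both to JDN: 2386447 vs 2385767; the smaller is the second.

second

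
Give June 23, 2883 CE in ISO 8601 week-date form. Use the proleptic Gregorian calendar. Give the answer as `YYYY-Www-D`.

The weekday is Wednesday (ISO weekday 3).
That Wednesday belongs to ISO week 25 of ISO year 2883.

2883-W25-3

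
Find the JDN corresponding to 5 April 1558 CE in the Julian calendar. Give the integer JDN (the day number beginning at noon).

2290212

Equivalently 15 April 1558 (proleptic Gregorian).
JDN 2451545 is 1 January 2000 CE (Gregorian); the target day is −161333 days from there, so JDN = 2290212.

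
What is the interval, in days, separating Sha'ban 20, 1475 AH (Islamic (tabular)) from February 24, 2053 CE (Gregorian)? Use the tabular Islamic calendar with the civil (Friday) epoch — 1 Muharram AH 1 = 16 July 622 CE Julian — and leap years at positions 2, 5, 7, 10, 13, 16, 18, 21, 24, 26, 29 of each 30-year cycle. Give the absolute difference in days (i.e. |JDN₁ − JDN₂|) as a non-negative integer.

First date → JDN 2471002; second date → JDN 2470958.
The interval is |2471002 − 2470958| = 44 days.

44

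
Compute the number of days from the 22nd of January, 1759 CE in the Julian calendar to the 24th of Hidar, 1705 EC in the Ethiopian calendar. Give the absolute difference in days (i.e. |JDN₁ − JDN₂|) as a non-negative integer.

First date → JDN 2363554; second date → JDN 2346690.
The interval is |2363554 − 2346690| = 16864 days.

16864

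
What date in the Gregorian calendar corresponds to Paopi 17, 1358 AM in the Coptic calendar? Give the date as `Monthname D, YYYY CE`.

Both dates share Julian Day Number 2320720; in the Gregorian calendar that is 24 October 1641 CE.

October 24, 1641 CE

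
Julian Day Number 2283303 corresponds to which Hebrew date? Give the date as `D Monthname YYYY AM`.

18 Iyar 5299 AM

JDN 2283303 is 16 May 1539 in the proleptic Gregorian calendar.
In the Hebrew calendar that day is 18 Iyar 5299 AM.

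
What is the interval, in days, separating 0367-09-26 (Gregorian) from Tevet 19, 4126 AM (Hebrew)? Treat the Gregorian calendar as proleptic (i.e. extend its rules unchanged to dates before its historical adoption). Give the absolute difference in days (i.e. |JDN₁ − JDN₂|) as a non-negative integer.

First date → JDN 1855372; second date → JDN 1854726.
The interval is |1855372 − 1854726| = 646 days.

646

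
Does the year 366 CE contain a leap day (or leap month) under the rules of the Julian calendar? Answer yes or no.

no

366 mod 4 = 2, so it is a common year in the Julian calendar.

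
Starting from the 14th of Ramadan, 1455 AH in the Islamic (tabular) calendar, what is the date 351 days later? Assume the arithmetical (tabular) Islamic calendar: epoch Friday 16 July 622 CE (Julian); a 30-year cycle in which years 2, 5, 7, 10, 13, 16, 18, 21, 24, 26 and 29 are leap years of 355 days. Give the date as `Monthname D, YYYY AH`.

Counting 351 days forward from JDN 2463938 reaches JDN 2464289, which is Ramadan 11, 1456 AH.

Ramadan 11, 1456 AH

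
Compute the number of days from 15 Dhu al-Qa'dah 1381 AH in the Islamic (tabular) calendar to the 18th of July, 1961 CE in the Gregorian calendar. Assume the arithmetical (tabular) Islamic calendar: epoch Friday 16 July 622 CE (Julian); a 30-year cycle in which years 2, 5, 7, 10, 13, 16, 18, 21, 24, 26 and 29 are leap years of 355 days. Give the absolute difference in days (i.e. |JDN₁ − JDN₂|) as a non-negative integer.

JDN of the first date = 2437775.
JDN of the second date = 2437499.
|2437499 − 2437775| = 276.

276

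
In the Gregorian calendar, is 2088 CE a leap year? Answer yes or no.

2088 is divisible by 4 and not by 100, so it is a leap year.

yes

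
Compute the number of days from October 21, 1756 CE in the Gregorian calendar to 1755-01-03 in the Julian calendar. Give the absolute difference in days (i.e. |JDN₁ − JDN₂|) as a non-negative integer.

JDN of the first date = 2362720.
JDN of the second date = 2362074.
|2362074 − 2362720| = 646.

646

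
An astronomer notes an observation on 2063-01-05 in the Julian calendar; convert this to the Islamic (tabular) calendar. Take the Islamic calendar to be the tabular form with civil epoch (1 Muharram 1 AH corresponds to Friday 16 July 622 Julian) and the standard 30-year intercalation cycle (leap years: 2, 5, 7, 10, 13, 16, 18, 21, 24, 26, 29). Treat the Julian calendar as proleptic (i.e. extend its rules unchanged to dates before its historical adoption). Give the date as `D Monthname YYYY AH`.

Julian Day Number of the source date = 2474573.
Converting JDN 2474573 to the tabular Islamic calendar gives 18 Ramadan 1485 AH.

18 Ramadan 1485 AH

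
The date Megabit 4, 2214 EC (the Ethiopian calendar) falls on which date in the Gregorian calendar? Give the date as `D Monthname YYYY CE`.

15 March 2222 CE

Julian Day Number of the source date = 2532702.
Converting JDN 2532702 to the Gregorian calendar gives 15 March 2222 CE.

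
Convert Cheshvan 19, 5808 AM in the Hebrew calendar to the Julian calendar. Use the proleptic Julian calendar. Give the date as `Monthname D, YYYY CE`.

October 26, 2047 CE

Julian Day Number of the source date = 2469023.
Converting JDN 2469023 to the Julian calendar gives 26 October 2047 CE.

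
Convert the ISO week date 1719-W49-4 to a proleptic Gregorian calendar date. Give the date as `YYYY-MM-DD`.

1719-12-07

ISO week 1 of 1719 is the week containing the first Thursday of 1719.
Week 49, day 4 (Thursday) lands on 1719-12-07.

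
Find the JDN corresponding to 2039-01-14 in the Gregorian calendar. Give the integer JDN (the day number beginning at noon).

JDN 2451545 is 1 January 2000 CE (Gregorian); the target day is +14258 days from there, so JDN = 2465803.

2465803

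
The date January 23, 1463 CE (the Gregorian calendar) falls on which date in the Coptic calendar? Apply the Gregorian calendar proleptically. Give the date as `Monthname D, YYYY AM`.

Julian Day Number of the source date = 2255432.
Converting JDN 2255432 to the Coptic calendar gives 19 Tobi 1179 AM.

Tobi 19, 1179 AM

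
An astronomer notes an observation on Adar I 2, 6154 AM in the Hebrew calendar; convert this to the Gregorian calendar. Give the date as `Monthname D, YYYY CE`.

Both dates share Julian Day Number 2595484; in the Gregorian calendar that is 3 February 2394 CE.

February 3, 2394 CE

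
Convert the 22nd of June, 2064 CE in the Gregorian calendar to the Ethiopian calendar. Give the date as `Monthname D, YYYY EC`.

Sene 15, 2056 EC

Both dates share Julian Day Number 2475094; in the Ethiopian calendar that is 15 Sene 2056 EC.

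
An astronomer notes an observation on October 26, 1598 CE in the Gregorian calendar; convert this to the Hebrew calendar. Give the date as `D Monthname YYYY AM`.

26 Tishrei 5359 AM

Julian Day Number of the source date = 2305016.
Converting JDN 2305016 to the Hebrew calendar gives 26 Tishrei 5359 AM.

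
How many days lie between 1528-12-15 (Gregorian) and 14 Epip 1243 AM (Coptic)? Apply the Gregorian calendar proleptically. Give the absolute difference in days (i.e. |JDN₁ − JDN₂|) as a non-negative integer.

516

First date → JDN 2279499; second date → JDN 2278983.
The interval is |2279499 − 2278983| = 516 days.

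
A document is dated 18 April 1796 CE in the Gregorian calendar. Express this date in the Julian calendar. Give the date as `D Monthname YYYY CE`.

7 April 1796 CE

At this point the Julian calendar is 11 days behind the Gregorian.
18 April 1796 Gregorian − 11 days → 7 April 1796 Julian.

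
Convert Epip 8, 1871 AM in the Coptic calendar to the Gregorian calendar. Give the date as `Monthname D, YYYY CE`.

Both dates share Julian Day Number 2508354; in the Gregorian calendar that is 16 July 2155 CE.

July 16, 2155 CE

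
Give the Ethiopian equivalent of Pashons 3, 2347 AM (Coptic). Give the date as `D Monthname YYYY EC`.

3 Ginbot 2623 EC

Julian Day Number of the source date = 2682148.
Converting JDN 2682148 to the Ethiopian calendar gives 3 Ginbot 2623 EC.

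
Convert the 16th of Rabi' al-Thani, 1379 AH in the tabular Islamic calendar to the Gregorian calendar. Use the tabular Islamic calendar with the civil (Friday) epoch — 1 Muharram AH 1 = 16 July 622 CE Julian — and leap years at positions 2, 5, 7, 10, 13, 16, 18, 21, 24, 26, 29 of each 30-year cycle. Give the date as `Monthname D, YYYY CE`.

October 19, 1959 CE

Julian Day Number of the source date = 2436861.
Converting JDN 2436861 to the Gregorian calendar gives 19 October 1959 CE.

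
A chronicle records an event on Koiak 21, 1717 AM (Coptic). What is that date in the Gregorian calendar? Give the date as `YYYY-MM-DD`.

Both dates share Julian Day Number 2451909; in the Gregorian calendar that is 30 December 2000 CE.

2000-12-30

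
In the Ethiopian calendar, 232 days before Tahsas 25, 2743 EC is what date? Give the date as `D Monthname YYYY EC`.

JDN of Tahsas 25, 2743 EC = 2725850.
2725850 − 232 = 2725618.
JDN 2725618 in the Ethiopian calendar is 8 Ginbot 2742 EC.

8 Ginbot 2742 EC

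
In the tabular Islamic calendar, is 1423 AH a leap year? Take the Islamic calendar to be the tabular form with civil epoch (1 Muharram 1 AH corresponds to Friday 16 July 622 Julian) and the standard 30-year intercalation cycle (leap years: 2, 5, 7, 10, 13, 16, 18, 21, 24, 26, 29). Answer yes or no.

yes

Year 1423 AH is year 13 of its 30-year cycle; leap positions are 2, 5, 7, 10, 13, 16, 18, 21, 24, 26, 29, so it is a leap year (355 days).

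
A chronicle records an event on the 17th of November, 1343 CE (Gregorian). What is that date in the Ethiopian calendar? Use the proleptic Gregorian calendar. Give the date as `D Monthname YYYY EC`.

12 Hidar 1336 EC

Both dates share Julian Day Number 2211901; in the Ethiopian calendar that is 12 Hidar 1336 EC.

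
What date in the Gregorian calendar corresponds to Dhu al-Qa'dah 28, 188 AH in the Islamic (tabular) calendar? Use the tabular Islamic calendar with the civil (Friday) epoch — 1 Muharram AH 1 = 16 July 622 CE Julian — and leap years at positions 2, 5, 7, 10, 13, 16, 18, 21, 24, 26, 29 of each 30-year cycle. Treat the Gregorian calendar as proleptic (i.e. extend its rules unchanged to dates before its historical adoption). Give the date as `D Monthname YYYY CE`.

10 November 804 CE

Both dates share Julian Day Number 2015029; in the Gregorian calendar that is 10 November 804 CE.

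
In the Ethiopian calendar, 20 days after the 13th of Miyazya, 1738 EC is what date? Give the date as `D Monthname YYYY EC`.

3 Ginbot 1738 EC

The starting date is JDN 2358882; 2358882 + 20 = 2358902.
JDN 2358902 corresponds to 3 Ginbot 1738 EC.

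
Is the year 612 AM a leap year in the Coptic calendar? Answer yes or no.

no

612 mod 4 = 0; in the Coptic calendar a year is leap when year mod 4 = 3, so it is a common year.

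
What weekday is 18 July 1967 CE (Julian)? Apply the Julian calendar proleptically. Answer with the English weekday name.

Monday

This is JDN 2439703 (31 July 1967 Gregorian).
2439703 ≡ 0 (mod 7); counting from Monday = 0 gives Monday.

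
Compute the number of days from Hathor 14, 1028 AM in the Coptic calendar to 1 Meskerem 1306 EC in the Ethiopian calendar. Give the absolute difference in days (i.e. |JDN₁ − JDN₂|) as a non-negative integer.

657

JDN of the first date = 2200215.
JDN of the second date = 2200872.
|2200872 − 2200215| = 657.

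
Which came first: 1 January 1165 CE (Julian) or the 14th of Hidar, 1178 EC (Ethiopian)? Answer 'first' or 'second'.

first

First date → JDN 2146575; second date → JDN 2154193.
JDN 2146575 < JDN 2154193, so the first date is earlier.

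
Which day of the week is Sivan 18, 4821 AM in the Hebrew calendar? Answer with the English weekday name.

Friday

Equivalently 14 June 1061 Gregorian, JDN 2108747.
2108747 ≡ 4 (mod 7); counting from Monday = 0 gives Friday.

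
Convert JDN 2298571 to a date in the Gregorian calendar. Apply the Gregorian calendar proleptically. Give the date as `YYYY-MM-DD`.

Counting from JDN 2299161 = 15 Oct 1582 gives an offset of -590 days.

1581-03-04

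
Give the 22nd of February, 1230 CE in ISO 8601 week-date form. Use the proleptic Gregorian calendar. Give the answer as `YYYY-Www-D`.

1230-W08-5

The weekday is Friday (ISO weekday 5).
That Friday belongs to ISO week 8 of ISO year 1230.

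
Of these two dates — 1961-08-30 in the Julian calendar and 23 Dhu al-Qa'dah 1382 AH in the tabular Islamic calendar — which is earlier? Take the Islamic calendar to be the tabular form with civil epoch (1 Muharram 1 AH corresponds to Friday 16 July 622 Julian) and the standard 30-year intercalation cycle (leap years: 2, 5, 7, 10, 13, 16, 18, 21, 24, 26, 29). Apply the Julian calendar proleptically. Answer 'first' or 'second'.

The two dates have Julian Day Numbers 2437555 and 2438137 respectively.
Since 2437555 < 2438137, the first date comes first.

first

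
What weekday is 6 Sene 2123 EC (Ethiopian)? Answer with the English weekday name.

Thursday

This is JDN 2499556 (14 June 2131 Gregorian).
JDN 2499556 mod 7 = 3, and JDN 0 was a Monday, so this is a Thursday.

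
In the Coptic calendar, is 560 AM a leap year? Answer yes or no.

no

560 mod 4 = 0; in the Coptic calendar a year is leap when year mod 4 = 3, so it is a common year.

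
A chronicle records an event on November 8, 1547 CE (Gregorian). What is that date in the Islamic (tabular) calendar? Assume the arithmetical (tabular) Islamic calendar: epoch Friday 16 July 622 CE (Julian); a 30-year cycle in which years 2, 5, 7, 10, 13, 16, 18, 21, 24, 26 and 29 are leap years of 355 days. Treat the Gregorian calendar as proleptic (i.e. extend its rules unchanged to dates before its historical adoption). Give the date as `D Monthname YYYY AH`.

15 Ramadan 954 AH

Julian Day Number of the source date = 2286401.
Converting JDN 2286401 to the tabular Islamic calendar gives 15 Ramadan 954 AH.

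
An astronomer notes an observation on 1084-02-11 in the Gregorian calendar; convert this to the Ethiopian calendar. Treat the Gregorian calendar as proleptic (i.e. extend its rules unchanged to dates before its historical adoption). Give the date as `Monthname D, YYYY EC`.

Both dates share Julian Day Number 2117024; in the Ethiopian calendar that is 10 Yekatit 1076 EC.

Yekatit 10, 1076 EC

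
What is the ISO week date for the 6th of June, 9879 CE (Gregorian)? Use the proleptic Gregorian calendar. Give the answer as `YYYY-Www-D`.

The weekday is Friday (ISO weekday 5).
That Friday belongs to ISO week 23 of ISO year 9879.

9879-W23-5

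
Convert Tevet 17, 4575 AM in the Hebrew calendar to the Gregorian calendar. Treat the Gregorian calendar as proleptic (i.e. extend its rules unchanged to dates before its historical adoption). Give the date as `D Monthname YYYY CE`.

6 January 815 CE

Julian Day Number of the source date = 2018738.
Converting JDN 2018738 to the Gregorian calendar gives 6 January 815 CE.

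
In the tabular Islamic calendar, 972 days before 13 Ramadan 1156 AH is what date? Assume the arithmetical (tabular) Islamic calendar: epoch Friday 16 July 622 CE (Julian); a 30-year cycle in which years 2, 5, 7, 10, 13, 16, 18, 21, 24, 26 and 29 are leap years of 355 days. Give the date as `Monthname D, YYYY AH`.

Dhu al-Hijjah 15, 1153 AH

Counting 972 days back from JDN 2357981 reaches JDN 2357009, which is Dhu al-Hijjah 15, 1153 AH.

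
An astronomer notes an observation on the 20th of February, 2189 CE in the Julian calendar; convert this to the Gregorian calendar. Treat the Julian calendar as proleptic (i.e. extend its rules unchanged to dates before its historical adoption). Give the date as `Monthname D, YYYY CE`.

March 6, 2189 CE

For dates in this range the Gregorian date is 14 days ahead of the Julian.
20 February 2189 Julian + 14 days → 6 March 2189 Gregorian.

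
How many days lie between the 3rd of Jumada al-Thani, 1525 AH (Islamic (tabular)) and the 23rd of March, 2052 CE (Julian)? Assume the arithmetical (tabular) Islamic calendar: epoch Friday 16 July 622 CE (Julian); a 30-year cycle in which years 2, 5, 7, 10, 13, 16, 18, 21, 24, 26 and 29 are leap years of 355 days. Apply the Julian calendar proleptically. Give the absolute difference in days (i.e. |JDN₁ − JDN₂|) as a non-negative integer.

18012

JDN of the first date = 2488645.
JDN of the second date = 2470633.
|2470633 − 2488645| = 18012.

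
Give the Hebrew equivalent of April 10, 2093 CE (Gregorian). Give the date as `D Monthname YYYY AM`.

14 Nisan 5853 AM

Both dates share Julian Day Number 2485613; in the Hebrew calendar that is 14 Nisan 5853 AM.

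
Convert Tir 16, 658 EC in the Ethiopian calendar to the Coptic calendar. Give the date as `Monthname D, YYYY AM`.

Tobi 16, 382 AM

The source date corresponds to 14 January 666 in the proleptic Gregorian calendar (JDN 1964325).
That day falls on 16 Tobi 382 AM in the Coptic calendar.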